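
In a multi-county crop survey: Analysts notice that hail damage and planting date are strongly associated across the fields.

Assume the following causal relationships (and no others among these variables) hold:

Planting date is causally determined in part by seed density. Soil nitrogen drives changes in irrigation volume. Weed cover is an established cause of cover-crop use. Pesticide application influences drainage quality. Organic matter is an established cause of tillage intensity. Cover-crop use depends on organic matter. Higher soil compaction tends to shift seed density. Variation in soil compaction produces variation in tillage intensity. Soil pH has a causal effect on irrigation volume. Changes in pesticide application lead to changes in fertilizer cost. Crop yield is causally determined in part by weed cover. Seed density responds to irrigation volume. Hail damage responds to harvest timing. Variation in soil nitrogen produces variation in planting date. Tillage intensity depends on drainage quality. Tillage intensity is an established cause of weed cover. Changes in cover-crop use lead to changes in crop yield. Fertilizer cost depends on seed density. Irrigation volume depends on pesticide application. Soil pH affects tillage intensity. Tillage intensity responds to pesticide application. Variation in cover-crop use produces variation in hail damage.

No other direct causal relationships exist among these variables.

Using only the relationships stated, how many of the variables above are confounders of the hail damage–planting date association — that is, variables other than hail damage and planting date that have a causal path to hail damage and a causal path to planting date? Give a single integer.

3

The common causes are: pesticide application (to hail damage via pesticide application → tillage intensity → weed cover → cover-crop use → hail damage; to planting date via pesticide application → irrigation volume → seed density → planting date); soil compaction (to hail damage via soil compaction → tillage intensity → weed cover → cover-crop use → hail damage; to planting date via soil compaction → seed density → planting date); soil pH (to hail damage via soil pH → tillage intensity → weed cover → cover-crop use → hail damage; to planting date via soil pH → irrigation volume → seed density → planting date).
Every other variable lacks a causal path to at least one of hail damage and planting date.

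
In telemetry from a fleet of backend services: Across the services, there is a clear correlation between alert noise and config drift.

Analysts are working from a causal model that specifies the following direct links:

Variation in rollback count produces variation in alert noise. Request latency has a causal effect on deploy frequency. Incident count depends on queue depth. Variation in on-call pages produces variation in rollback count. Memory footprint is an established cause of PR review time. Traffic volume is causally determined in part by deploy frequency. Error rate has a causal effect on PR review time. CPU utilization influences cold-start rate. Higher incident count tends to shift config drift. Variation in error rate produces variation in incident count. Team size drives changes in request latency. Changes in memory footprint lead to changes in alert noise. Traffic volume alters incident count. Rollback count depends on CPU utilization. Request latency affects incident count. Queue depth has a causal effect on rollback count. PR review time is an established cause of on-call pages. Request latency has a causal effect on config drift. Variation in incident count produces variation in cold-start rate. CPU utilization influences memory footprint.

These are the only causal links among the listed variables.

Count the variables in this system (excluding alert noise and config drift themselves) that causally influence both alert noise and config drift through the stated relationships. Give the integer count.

2

The common causes are: error rate (to alert noise via error rate → PR review time → on-call pages → rollback count → alert noise; to config drift via error rate → incident count → config drift); queue depth (to alert noise via queue depth → rollback count → alert noise; to config drift via queue depth → incident count → config drift).
Every other variable lacks a causal path to at least one of alert noise and config drift.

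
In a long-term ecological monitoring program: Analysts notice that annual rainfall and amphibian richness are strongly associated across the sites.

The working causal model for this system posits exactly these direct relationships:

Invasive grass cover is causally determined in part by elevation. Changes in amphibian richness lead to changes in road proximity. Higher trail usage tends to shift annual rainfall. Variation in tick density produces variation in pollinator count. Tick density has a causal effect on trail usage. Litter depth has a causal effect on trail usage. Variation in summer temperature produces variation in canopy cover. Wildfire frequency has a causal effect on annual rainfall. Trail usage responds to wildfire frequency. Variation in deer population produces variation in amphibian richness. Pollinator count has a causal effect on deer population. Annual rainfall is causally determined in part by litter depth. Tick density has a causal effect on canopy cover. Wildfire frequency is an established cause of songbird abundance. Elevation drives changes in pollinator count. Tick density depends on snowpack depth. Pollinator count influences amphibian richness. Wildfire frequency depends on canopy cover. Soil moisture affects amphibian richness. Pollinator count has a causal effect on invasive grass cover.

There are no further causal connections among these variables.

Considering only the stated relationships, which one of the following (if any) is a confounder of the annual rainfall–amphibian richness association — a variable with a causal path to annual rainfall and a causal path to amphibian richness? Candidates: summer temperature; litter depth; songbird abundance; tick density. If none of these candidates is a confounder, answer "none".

tick density

Tick density causes annual rainfall (tick density → trail usage → annual rainfall) and also causes amphibian richness (tick density → pollinator count → amphibian richness); it is a common cause of both.
Each of the other candidates lacks a causal path to at least one of annual rainfall and amphibian richness, so they do not confound the relationship.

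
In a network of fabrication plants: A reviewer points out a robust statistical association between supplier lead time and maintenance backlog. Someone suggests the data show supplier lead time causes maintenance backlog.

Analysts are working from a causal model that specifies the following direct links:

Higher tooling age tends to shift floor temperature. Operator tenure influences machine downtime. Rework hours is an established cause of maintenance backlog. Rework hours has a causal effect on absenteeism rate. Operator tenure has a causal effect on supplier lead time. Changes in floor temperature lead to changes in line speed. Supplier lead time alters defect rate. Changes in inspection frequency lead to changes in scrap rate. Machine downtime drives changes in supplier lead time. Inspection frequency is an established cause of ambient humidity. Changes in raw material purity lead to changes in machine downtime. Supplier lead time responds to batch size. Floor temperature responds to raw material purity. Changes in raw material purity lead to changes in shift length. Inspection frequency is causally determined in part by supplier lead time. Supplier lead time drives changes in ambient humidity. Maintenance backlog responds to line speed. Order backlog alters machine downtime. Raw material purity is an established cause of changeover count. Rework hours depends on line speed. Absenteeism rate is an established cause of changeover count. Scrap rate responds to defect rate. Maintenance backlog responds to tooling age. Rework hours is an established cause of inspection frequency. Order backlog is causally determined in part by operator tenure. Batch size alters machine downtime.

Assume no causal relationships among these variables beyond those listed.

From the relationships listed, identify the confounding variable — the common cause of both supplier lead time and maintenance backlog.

Raw material purity has a causal path to supplier lead time (raw material purity → machine downtime → supplier lead time) and a separate causal path to maintenance backlog (raw material purity → floor temperature → line speed → maintenance backlog), so it is a common cause of both.
No stated relationship gives supplier lead time a causal route to maintenance backlog, so the correlation is explained by the shared upstream cause rather than a direct effect.

raw material purity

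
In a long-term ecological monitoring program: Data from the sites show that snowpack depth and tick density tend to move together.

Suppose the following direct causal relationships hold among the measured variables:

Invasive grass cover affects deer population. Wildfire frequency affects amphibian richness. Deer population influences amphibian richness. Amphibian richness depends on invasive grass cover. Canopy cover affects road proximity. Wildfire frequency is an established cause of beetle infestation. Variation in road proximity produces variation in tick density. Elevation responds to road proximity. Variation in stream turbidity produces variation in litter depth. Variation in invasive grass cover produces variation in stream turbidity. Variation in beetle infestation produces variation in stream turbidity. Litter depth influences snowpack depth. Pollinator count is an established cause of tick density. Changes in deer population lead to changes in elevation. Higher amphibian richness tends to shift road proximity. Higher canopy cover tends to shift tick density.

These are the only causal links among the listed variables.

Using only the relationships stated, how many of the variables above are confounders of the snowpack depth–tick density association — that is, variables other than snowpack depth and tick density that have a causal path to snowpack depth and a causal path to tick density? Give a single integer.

2

The common causes are: invasive grass cover (to snowpack depth via invasive grass cover → stream turbidity → litter depth → snowpack depth; to tick density via invasive grass cover → amphibian richness → road proximity → tick density); wildfire frequency (to snowpack depth via wildfire frequency → beetle infestation → stream turbidity → litter depth → snowpack depth; to tick density via wildfire frequency → amphibian richness → road proximity → tick density).
Every other variable lacks a causal path to at least one of snowpack depth and tick density.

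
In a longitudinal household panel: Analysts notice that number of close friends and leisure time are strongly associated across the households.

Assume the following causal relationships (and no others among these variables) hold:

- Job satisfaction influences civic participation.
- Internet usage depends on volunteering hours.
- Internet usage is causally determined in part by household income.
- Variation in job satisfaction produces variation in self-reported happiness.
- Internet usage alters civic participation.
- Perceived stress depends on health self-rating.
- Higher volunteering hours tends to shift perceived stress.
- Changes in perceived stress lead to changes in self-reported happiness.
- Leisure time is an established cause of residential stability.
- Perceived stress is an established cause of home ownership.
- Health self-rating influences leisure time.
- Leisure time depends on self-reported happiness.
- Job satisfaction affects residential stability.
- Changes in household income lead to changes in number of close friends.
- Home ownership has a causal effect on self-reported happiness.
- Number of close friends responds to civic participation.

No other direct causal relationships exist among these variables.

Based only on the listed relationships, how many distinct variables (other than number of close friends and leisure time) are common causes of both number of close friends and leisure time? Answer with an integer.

2

The common causes are: job satisfaction (to number of close friends via job satisfaction → civic participation → number of close friends; to leisure time via job satisfaction → self-reported happiness → leisure time); volunteering hours (to number of close friends via volunteering hours → internet usage → civic participation → number of close friends; to leisure time via volunteering hours → perceived stress → self-reported happiness → leisure time).
Every other variable lacks a causal path to at least one of number of close friends and leisure time.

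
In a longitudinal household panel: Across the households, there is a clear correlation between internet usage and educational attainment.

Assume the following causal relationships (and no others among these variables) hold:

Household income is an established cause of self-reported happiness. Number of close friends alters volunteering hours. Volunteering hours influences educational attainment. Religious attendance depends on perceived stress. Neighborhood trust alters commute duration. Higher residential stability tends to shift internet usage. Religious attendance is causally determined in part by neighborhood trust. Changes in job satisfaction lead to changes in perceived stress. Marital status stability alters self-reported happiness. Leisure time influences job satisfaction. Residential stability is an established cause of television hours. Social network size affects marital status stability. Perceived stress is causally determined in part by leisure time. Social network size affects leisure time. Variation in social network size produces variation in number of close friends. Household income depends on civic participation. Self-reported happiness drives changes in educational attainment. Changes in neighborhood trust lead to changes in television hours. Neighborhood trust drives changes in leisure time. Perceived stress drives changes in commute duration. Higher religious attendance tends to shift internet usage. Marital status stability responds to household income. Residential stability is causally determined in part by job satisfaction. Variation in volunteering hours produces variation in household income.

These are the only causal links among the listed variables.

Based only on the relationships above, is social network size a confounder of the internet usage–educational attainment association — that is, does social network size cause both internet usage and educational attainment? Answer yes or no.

Social network size has a causal path to internet usage (social network size → leisure time → perceived stress → religious attendance → internet usage) and to educational attainment (social network size → marital status stability → self-reported happiness → educational attainment), so it is a common cause of both — a confounder.

yes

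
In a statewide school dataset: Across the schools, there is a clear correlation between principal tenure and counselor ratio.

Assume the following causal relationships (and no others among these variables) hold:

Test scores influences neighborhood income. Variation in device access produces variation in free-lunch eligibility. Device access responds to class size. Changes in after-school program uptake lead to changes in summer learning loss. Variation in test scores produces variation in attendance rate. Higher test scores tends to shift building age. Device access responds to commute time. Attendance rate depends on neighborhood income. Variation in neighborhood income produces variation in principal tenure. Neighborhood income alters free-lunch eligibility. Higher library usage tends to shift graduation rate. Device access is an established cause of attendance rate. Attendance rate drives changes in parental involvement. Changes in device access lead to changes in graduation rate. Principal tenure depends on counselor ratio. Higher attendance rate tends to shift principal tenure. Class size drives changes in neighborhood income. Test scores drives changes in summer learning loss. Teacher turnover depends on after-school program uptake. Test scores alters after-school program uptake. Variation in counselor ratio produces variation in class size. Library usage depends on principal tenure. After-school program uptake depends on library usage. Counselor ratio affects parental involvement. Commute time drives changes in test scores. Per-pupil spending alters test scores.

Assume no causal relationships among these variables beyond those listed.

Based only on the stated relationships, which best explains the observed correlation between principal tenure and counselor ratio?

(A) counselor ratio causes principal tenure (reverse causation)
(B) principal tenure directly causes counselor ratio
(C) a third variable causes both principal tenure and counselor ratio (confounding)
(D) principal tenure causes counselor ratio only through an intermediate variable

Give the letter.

The stated link runs counselor ratio → principal tenure; principal tenure has no causal path to counselor ratio. No variable causes both, so confounding is ruled out. The correlation reflects reverse causation.

A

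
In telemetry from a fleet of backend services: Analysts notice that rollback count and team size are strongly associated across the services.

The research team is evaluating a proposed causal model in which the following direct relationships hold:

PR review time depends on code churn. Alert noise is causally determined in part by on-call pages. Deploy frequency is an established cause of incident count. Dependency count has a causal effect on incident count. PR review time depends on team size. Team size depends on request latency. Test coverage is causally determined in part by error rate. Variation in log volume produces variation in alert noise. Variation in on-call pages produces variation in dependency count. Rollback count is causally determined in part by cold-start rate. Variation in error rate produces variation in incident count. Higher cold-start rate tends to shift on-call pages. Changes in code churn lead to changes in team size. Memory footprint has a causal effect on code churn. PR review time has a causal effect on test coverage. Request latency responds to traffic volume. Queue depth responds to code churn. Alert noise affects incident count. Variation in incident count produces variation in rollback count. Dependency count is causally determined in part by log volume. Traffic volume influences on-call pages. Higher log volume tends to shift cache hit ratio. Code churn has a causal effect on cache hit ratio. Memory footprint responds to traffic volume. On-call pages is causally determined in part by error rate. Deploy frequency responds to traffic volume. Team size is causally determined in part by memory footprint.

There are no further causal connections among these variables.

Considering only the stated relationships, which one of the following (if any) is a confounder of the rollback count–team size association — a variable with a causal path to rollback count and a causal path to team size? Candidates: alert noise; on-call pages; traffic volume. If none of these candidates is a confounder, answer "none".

traffic volume

Traffic volume causes rollback count (traffic volume → deploy frequency → incident count → rollback count) and also causes team size (traffic volume → request latency → team size); it is a common cause of both.
Each of the other candidates lacks a causal path to at least one of rollback count and team size, so they do not confound the relationship.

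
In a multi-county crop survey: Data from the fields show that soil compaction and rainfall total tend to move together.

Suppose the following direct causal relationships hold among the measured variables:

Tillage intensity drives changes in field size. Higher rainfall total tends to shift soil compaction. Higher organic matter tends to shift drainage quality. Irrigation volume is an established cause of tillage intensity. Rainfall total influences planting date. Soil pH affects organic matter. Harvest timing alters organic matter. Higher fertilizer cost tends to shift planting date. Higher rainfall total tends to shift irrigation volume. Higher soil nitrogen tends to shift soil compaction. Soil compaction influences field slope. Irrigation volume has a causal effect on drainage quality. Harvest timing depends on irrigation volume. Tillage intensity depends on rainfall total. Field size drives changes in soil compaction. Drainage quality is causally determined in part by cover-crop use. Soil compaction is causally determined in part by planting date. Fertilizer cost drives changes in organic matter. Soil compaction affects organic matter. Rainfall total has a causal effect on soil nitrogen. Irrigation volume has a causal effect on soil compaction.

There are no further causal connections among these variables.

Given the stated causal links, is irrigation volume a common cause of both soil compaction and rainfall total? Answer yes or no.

no

Irrigation volume has no stated causal path to rainfall total. A confounder must cause both variables, so irrigation volume does not qualify.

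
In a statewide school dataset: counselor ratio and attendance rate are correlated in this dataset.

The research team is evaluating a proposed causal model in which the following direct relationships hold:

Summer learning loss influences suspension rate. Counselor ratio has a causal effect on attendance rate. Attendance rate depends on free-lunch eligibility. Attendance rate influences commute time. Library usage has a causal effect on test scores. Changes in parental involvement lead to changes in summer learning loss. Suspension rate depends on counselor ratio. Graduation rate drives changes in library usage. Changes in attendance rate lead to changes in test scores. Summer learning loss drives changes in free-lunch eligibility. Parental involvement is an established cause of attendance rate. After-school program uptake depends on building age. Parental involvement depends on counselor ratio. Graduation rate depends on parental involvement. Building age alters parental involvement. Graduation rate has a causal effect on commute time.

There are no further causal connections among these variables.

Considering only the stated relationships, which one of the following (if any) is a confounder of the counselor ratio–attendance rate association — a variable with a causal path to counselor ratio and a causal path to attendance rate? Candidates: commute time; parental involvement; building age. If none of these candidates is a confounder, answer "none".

None of the listed candidates has causal paths to both counselor ratio and attendance rate in the stated relationships, so none is a common cause.

none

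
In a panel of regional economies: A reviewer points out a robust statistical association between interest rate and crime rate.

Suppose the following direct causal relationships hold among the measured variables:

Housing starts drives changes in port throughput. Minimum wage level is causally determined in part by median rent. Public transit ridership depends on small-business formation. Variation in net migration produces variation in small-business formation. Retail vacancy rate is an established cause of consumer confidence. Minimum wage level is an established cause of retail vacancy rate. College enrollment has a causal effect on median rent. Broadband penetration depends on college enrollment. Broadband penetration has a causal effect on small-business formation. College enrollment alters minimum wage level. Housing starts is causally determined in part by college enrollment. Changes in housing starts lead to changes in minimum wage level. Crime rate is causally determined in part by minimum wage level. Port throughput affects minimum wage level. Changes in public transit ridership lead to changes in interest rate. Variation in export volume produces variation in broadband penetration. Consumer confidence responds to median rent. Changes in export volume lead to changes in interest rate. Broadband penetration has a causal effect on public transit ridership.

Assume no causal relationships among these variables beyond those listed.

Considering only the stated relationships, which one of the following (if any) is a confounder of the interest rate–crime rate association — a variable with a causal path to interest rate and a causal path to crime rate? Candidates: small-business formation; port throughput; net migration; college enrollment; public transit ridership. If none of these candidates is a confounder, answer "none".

College enrollment causes interest rate (college enrollment → broadband penetration → public transit ridership → interest rate) and also causes crime rate (college enrollment → minimum wage level → crime rate); it is a common cause of both.
Each of the other candidates lacks a causal path to at least one of interest rate and crime rate, so they do not confound the relationship.

college enrollment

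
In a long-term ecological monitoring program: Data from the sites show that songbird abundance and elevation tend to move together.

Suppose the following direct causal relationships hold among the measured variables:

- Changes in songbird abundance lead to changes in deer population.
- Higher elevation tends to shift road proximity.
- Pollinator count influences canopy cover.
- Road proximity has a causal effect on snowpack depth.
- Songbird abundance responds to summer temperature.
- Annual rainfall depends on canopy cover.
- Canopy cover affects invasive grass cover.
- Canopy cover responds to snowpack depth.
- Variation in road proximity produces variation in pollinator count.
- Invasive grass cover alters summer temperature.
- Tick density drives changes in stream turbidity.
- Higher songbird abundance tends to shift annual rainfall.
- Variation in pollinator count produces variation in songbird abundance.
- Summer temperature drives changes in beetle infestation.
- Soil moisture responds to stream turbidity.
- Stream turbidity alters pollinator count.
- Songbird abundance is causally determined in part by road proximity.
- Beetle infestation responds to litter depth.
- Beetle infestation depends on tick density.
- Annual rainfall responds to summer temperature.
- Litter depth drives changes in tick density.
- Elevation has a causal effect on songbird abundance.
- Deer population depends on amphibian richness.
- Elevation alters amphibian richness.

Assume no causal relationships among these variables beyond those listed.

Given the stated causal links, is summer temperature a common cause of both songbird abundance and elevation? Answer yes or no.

no

Summer temperature has no stated causal path to elevation. A confounder must cause both variables, so summer temperature does not qualify.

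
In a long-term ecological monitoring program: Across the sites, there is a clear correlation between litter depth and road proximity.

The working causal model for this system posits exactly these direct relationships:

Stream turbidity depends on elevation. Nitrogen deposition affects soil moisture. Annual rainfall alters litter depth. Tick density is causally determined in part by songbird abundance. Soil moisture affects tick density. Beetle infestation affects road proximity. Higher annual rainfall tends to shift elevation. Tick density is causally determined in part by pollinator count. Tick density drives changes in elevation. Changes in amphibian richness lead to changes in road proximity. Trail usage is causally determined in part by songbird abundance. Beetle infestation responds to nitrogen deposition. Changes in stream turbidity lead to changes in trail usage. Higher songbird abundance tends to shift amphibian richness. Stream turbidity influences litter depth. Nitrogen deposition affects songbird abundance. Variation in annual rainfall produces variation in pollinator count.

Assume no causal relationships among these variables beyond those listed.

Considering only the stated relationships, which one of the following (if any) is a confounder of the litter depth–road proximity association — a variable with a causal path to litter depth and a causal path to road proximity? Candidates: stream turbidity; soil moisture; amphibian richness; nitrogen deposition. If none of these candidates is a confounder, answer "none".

Nitrogen deposition causes litter depth (nitrogen deposition → soil moisture → tick density → elevation → stream turbidity → litter depth) and also causes road proximity (nitrogen deposition → beetle infestation → road proximity); it is a common cause of both.
Each of the other candidates lacks a causal path to at least one of litter depth and road proximity, so they do not confound the relationship.

nitrogen deposition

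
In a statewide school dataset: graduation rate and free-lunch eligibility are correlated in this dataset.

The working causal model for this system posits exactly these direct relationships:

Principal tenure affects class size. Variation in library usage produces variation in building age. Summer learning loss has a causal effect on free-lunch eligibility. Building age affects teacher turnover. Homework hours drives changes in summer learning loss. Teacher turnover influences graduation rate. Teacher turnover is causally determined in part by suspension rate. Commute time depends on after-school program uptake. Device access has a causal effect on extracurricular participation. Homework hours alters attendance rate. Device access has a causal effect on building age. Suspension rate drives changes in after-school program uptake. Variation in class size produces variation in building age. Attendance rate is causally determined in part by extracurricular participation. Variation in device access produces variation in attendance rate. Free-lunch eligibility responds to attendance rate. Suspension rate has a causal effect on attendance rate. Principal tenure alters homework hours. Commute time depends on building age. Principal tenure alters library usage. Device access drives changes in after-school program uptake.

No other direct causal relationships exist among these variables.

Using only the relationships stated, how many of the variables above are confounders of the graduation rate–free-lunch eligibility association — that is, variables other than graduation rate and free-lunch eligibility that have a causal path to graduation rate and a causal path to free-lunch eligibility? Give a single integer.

The common causes are: device access (to graduation rate via device access → building age → teacher turnover → graduation rate; to free-lunch eligibility via device access → attendance rate → free-lunch eligibility); principal tenure (to graduation rate via principal tenure → library usage → building age → teacher turnover → graduation rate; to free-lunch eligibility via principal tenure → homework hours → attendance rate → free-lunch eligibility); suspension rate (to graduation rate via suspension rate → teacher turnover → graduation rate; to free-lunch eligibility via suspension rate → attendance rate → free-lunch eligibility).
Every other variable lacks a causal path to at least one of graduation rate and free-lunch eligibility.

3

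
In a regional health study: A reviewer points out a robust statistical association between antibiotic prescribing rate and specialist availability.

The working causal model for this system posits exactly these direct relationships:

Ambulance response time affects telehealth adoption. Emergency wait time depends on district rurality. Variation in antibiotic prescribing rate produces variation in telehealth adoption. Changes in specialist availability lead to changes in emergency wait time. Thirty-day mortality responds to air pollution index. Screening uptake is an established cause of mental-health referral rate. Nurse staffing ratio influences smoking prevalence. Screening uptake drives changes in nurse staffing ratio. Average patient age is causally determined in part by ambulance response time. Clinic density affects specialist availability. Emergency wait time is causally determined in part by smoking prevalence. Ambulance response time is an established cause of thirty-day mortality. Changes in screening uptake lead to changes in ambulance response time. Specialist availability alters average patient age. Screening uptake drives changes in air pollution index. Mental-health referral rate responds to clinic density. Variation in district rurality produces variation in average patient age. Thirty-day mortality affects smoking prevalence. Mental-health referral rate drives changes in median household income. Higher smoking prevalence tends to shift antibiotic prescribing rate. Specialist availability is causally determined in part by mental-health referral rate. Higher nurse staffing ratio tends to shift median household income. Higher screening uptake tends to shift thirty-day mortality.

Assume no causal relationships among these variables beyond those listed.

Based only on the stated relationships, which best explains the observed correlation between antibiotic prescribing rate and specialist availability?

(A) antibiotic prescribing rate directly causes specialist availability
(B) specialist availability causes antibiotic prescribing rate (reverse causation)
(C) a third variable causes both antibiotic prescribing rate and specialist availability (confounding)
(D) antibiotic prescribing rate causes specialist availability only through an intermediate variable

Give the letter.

Screening uptake causes antibiotic prescribing rate (screening uptake → thirty-day mortality → smoking prevalence → antibiotic prescribing rate) and specialist availability (screening uptake → mental-health referral rate → specialist availability) — a common cause creating the correlation.
There is no stated path from antibiotic prescribing rate to specialist availability or from specialist availability to antibiotic prescribing rate, so neither direct nor reverse causation applies.

C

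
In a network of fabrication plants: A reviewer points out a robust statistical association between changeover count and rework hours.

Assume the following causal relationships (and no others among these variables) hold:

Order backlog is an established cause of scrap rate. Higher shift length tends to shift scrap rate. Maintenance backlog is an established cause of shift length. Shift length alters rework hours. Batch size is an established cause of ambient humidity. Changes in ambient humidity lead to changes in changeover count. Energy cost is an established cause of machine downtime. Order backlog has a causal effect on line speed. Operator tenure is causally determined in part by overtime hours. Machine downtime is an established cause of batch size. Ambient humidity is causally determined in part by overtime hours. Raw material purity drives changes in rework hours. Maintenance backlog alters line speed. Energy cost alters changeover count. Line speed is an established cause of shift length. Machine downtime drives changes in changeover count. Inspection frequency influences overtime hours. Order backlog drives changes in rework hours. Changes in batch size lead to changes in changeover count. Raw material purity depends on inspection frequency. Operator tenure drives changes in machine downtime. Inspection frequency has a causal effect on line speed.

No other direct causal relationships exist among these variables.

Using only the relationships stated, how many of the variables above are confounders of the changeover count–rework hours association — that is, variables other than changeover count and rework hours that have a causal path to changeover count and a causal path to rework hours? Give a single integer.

1

The common causes are: inspection frequency (to changeover count via inspection frequency → overtime hours → ambient humidity → changeover count; to rework hours via inspection frequency → raw material purity → rework hours).
Every other variable lacks a causal path to at least one of changeover count and rework hours.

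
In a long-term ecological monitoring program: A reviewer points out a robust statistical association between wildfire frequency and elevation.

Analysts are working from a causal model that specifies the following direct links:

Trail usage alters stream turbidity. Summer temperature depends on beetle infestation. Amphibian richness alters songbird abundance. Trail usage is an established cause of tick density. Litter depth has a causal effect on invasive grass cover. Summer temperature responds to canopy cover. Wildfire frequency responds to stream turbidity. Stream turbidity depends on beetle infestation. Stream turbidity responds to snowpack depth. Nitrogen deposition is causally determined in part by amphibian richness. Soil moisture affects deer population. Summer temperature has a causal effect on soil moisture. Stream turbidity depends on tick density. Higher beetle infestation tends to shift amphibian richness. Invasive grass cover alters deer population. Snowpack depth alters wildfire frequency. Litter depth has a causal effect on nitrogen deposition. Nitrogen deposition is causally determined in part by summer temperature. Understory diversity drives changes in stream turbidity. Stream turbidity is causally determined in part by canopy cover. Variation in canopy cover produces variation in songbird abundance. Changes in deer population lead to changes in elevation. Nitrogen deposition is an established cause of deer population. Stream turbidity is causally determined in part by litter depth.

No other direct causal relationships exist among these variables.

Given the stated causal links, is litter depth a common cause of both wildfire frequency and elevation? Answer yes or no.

Litter depth has a causal path to wildfire frequency (litter depth → stream turbidity → wildfire frequency) and to elevation (litter depth → nitrogen deposition → deer population → elevation), so it is a common cause of both — a confounder.

yes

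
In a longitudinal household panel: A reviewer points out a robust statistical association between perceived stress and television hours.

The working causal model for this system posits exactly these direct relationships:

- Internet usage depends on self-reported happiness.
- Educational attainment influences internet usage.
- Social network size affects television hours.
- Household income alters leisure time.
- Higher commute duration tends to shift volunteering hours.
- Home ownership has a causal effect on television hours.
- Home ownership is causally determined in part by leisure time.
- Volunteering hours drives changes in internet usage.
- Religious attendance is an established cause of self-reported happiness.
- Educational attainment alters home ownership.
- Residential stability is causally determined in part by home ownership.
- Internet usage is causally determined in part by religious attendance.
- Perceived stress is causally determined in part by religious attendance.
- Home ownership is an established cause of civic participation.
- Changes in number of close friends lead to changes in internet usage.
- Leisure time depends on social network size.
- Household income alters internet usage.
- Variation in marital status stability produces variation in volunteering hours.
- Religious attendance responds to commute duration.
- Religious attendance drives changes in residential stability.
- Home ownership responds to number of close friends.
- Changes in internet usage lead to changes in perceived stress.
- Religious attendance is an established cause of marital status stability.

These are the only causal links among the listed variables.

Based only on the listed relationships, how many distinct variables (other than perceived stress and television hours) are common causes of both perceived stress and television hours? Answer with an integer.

The common causes are: educational attainment (to perceived stress via educational attainment → internet usage → perceived stress; to television hours via educational attainment → home ownership → television hours); household income (to perceived stress via household income → internet usage → perceived stress; to television hours via household income → leisure time → home ownership → television hours); number of close friends (to perceived stress via number of close friends → internet usage → perceived stress; to television hours via number of close friends → home ownership → television hours).
Every other variable lacks a causal path to at least one of perceived stress and television hours.

3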